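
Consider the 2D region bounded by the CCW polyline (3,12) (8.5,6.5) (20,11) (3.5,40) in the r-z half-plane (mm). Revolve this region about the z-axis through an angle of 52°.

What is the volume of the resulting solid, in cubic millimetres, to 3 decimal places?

Profile (r,z), 4 vertices: (3,12) (8.5,6.5) (20,11) (3.5,40)
edge 0: (3,12)→(8.5,6.5)  cross = 3·6.5 − 8.5·12 = -82.5000; (r_i+r_j)·cross = 11.5·-82.5000 = -948.7500
edge 1: (8.5,6.5)→(20,11)  cross = 8.5·11 − 20·6.5 = -36.5000; (r_i+r_j)·cross = 28.5·-36.5000 = -1040.2500
edge 2: (20,11)→(3.5,40)  cross = 20·40 − 3.5·11 = 761.5000; (r_i+r_j)·cross = 23.5·761.5000 = 17895.2500
edge 3: (3.5,40)→(3,12)  cross = 3.5·12 − 3·40 = -78.0000; (r_i+r_j)·cross = 6.5·-78.0000 = -507.0000
Σcross = 564.5000 → A = |Σcross|/2 = 282.2500 mm²
Σ(r_i+r_j)·cross = 15399.2500 → first moment M = |Σ|/6 = 2566.5417
R_c = M/A = 2566.5417/282.2500 = 9.0932 mm
θ = 52° = 0.907571 rad
V = θ·R_c·A = 0.907571·9.0932·282.2500 = 2329.319 mm³

Volume = 2329.319 mm³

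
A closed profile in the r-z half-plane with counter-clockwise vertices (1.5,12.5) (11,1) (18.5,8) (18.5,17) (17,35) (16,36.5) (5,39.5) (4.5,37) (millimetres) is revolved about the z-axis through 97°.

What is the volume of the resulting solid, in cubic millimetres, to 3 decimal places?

Volume = 8675.586 mm³

Profile (r,z), 8 vertices: (1.5,12.5) (11,1) (18.5,8) (18.5,17) (17,35) (16,36.5) (5,39.5) (4.5,37)
edge 0: (1.5,12.5)→(11,1)  cross = 1.5·1 − 11·12.5 = -136.0000; (r_i+r_j)·cross = 12.5·-136.0000 = -1700.0000
edge 1: (11,1)→(18.5,8)  cross = 11·8 − 18.5·1 = 69.5000; (r_i+r_j)·cross = 29.5·69.5000 = 2050.2500
edge 2: (18.5,8)→(18.5,17)  cross = 18.5·17 − 18.5·8 = 166.5000; (r_i+r_j)·cross = 37·166.5000 = 6160.5000
edge 3: (18.5,17)→(17,35)  cross = 18.5·35 − 17·17 = 358.5000; (r_i+r_j)·cross = 35.5·358.5000 = 12726.7500
edge 4: (17,35)→(16,36.5)  cross = 17·36.5 − 16·35 = 60.5000; (r_i+r_j)·cross = 33·60.5000 = 1996.5000
edge 5: (16,36.5)→(5,39.5)  cross = 16·39.5 − 5·36.5 = 449.5000; (r_i+r_j)·cross = 21·449.5000 = 9439.5000
edge 6: (5,39.5)→(4.5,37)  cross = 5·37 − 4.5·39.5 = 7.2500; (r_i+r_j)·cross = 9.5·7.2500 = 68.8750
edge 7: (4.5,37)→(1.5,12.5)  cross = 4.5·12.5 − 1.5·37 = 0.7500; (r_i+r_j)·cross = 6·0.7500 = 4.5000
Σcross = 976.5000 → A = |Σcross|/2 = 488.2500 mm²
Σ(r_i+r_j)·cross = 30746.8750 → first moment M = |Σ|/6 = 5124.4792
R_c = M/A = 5124.4792/488.2500 = 10.4956 mm
θ = 97° = 1.692969 rad
V = θ·R_c·A = 1.692969·10.4956·488.2500 = 8675.586 mm³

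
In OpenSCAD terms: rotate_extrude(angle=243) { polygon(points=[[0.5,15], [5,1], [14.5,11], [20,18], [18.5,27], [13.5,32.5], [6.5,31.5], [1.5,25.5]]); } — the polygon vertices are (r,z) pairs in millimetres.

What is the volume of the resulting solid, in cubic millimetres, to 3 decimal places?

Volume = 15966.163 mm³

Profile (r,z), 8 vertices: (0.5,15) (5,1) (14.5,11) (20,18) (18.5,27) (13.5,32.5) (6.5,31.5) (1.5,25.5)
edge 0: (0.5,15)→(5,1)  cross = 0.5·1 − 5·15 = -74.5000; (r_i+r_j)·cross = 5.5·-74.5000 = -409.7500
edge 1: (5,1)→(14.5,11)  cross = 5·11 − 14.5·1 = 40.5000; (r_i+r_j)·cross = 19.5·40.5000 = 789.7500
edge 2: (14.5,11)→(20,18)  cross = 14.5·18 − 20·11 = 41.0000; (r_i+r_j)·cross = 34.5·41.0000 = 1414.5000
edge 3: (20,18)→(18.5,27)  cross = 20·27 − 18.5·18 = 207.0000; (r_i+r_j)·cross = 38.5·207.0000 = 7969.5000
edge 4: (18.5,27)→(13.5,32.5)  cross = 18.5·32.5 − 13.5·27 = 236.7500; (r_i+r_j)·cross = 32·236.7500 = 7576.0000
edge 5: (13.5,32.5)→(6.5,31.5)  cross = 13.5·31.5 − 6.5·32.5 = 214.0000; (r_i+r_j)·cross = 20·214.0000 = 4280.0000
edge 6: (6.5,31.5)→(1.5,25.5)  cross = 6.5·25.5 − 1.5·31.5 = 118.5000; (r_i+r_j)·cross = 8·118.5000 = 948.0000
edge 7: (1.5,25.5)→(0.5,15)  cross = 1.5·15 − 0.5·25.5 = 9.7500; (r_i+r_j)·cross = 2·9.7500 = 19.5000
Σcross = 793.0000 → A = |Σcross|/2 = 396.5000 mm²
Σ(r_i+r_j)·cross = 22587.5000 → first moment M = |Σ|/6 = 3764.5833
R_c = M/A = 3764.5833/396.5000 = 9.4945 mm
θ = 243° = 4.241150 rad
V = θ·R_c·A = 4.241150·9.4945·396.5000 = 15966.163 mm³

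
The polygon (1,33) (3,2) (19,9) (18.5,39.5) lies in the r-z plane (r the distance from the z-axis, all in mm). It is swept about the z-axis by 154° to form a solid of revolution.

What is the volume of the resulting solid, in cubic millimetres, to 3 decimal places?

Profile (r,z), 4 vertices: (1,33) (3,2) (19,9) (18.5,39.5)
edge 0: (1,33)→(3,2)  cross = 1·2 − 3·33 = -97.0000; (r_i+r_j)·cross = 4·-97.0000 = -388.0000
edge 1: (3,2)→(19,9)  cross = 3·9 − 19·2 = -11.0000; (r_i+r_j)·cross = 22·-11.0000 = -242.0000
edge 2: (19,9)→(18.5,39.5)  cross = 19·39.5 − 18.5·9 = 584.0000; (r_i+r_j)·cross = 37.5·584.0000 = 21900.0000
edge 3: (18.5,39.5)→(1,33)  cross = 18.5·33 − 1·39.5 = 571.0000; (r_i+r_j)·cross = 19.5·571.0000 = 11134.5000
Σcross = 1047.0000 → A = |Σcross|/2 = 523.5000 mm²
Σ(r_i+r_j)·cross = 32404.5000 → first moment M = |Σ|/6 = 5400.7500
R_c = M/A = 5400.7500/523.5000 = 10.3166 mm
θ = 154° = 2.687807 rad
V = θ·R_c·A = 2.687807·10.3166·523.5000 = 14516.174 mm³

Volume = 14516.174 mm³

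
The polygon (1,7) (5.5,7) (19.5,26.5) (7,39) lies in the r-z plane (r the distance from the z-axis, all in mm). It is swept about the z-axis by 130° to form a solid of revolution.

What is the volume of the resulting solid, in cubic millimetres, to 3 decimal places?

Volume = 5802.405 mm³

Profile (r,z), 4 vertices: (1,7) (5.5,7) (19.5,26.5) (7,39)
edge 0: (1,7)→(5.5,7)  cross = 1·7 − 5.5·7 = -31.5000; (r_i+r_j)·cross = 6.5·-31.5000 = -204.7500
edge 1: (5.5,7)→(19.5,26.5)  cross = 5.5·26.5 − 19.5·7 = 9.2500; (r_i+r_j)·cross = 25·9.2500 = 231.2500
edge 2: (19.5,26.5)→(7,39)  cross = 19.5·39 − 7·26.5 = 575.0000; (r_i+r_j)·cross = 26.5·575.0000 = 15237.5000
edge 3: (7,39)→(1,7)  cross = 7·7 − 1·39 = 10.0000; (r_i+r_j)·cross = 8·10.0000 = 80.0000
Σcross = 562.7500 → A = |Σcross|/2 = 281.3750 mm²
Σ(r_i+r_j)·cross = 15344.0000 → first moment M = |Σ|/6 = 2557.3333
R_c = M/A = 2557.3333/281.3750 = 9.0887 mm
θ = 130° = 2.268928 rad
V = θ·R_c·A = 2.268928·9.0887·281.3750 = 5802.405 mm³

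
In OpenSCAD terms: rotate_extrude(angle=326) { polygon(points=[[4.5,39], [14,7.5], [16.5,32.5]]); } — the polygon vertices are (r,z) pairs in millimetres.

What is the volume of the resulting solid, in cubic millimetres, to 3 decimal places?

Volume = 10496.446 mm³

Profile (r,z), 3 vertices: (4.5,39) (14,7.5) (16.5,32.5)
edge 0: (4.5,39)→(14,7.5)  cross = 4.5·7.5 − 14·39 = -512.2500; (r_i+r_j)·cross = 18.5·-512.2500 = -9476.6250
edge 1: (14,7.5)→(16.5,32.5)  cross = 14·32.5 − 16.5·7.5 = 331.2500; (r_i+r_j)·cross = 30.5·331.2500 = 10103.1250
edge 2: (16.5,32.5)→(4.5,39)  cross = 16.5·39 − 4.5·32.5 = 497.2500; (r_i+r_j)·cross = 21·497.2500 = 10442.2500
Σcross = 316.2500 → A = |Σcross|/2 = 158.1250 mm²
Σ(r_i+r_j)·cross = 11068.7500 → first moment M = |Σ|/6 = 1844.7917
R_c = M/A = 1844.7917/158.1250 = 11.6667 mm
θ = 326° = 5.689773 rad
V = θ·R_c·A = 5.689773·11.6667·158.1250 = 10496.446 mm³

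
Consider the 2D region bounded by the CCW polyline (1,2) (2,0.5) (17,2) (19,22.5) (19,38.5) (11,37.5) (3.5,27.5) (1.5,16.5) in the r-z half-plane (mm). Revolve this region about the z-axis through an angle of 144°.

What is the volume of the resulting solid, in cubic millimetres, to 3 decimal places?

Profile (r,z), 8 vertices: (1,2) (2,0.5) (17,2) (19,22.5) (19,38.5) (11,37.5) (3.5,27.5) (1.5,16.5)
edge 0: (1,2)→(2,0.5)  cross = 1·0.5 − 2·2 = -3.5000; (r_i+r_j)·cross = 3·-3.5000 = -10.5000
edge 1: (2,0.5)→(17,2)  cross = 2·2 − 17·0.5 = -4.5000; (r_i+r_j)·cross = 19·-4.5000 = -85.5000
edge 2: (17,2)→(19,22.5)  cross = 17·22.5 − 19·2 = 344.5000; (r_i+r_j)·cross = 36·344.5000 = 12402.0000
edge 3: (19,22.5)→(19,38.5)  cross = 19·38.5 − 19·22.5 = 304.0000; (r_i+r_j)·cross = 38·304.0000 = 11552.0000
edge 4: (19,38.5)→(11,37.5)  cross = 19·37.5 − 11·38.5 = 289.0000; (r_i+r_j)·cross = 30·289.0000 = 8670.0000
edge 5: (11,37.5)→(3.5,27.5)  cross = 11·27.5 − 3.5·37.5 = 171.2500; (r_i+r_j)·cross = 14.5·171.2500 = 2483.1250
edge 6: (3.5,27.5)→(1.5,16.5)  cross = 3.5·16.5 − 1.5·27.5 = 16.5000; (r_i+r_j)·cross = 5·16.5000 = 82.5000
edge 7: (1.5,16.5)→(1,2)  cross = 1.5·2 − 1·16.5 = -13.5000; (r_i+r_j)·cross = 2.5·-13.5000 = -33.7500
Σcross = 1103.7500 → A = |Σcross|/2 = 551.8750 mm²
Σ(r_i+r_j)·cross = 35059.8750 → first moment M = |Σ|/6 = 5843.3125
R_c = M/A = 5843.3125/551.8750 = 10.5881 mm
θ = 144° = 2.513274 rad
V = θ·R_c·A = 2.513274·10.5881·551.8750 = 14685.846 mm³

Volume = 14685.846 mm³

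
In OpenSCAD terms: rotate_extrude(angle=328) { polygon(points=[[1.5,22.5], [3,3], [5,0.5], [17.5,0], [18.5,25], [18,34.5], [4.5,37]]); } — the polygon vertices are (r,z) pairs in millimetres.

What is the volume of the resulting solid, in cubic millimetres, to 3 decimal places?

Volume = 32248.196 mm³

Profile (r,z), 7 vertices: (1.5,22.5) (3,3) (5,0.5) (17.5,0) (18.5,25) (18,34.5) (4.5,37)
edge 0: (1.5,22.5)→(3,3)  cross = 1.5·3 − 3·22.5 = -63.0000; (r_i+r_j)·cross = 4.5·-63.0000 = -283.5000
edge 1: (3,3)→(5,0.5)  cross = 3·0.5 − 5·3 = -13.5000; (r_i+r_j)·cross = 8·-13.5000 = -108.0000
edge 2: (5,0.5)→(17.5,0)  cross = 5·0 − 17.5·0.5 = -8.7500; (r_i+r_j)·cross = 22.5·-8.7500 = -196.8750
edge 3: (17.5,0)→(18.5,25)  cross = 17.5·25 − 18.5·0 = 437.5000; (r_i+r_j)·cross = 36·437.5000 = 15750.0000
edge 4: (18.5,25)→(18,34.5)  cross = 18.5·34.5 − 18·25 = 188.2500; (r_i+r_j)·cross = 36.5·188.2500 = 6871.1250
edge 5: (18,34.5)→(4.5,37)  cross = 18·37 − 4.5·34.5 = 510.7500; (r_i+r_j)·cross = 22.5·510.7500 = 11491.8750
edge 6: (4.5,37)→(1.5,22.5)  cross = 4.5·22.5 − 1.5·37 = 45.7500; (r_i+r_j)·cross = 6·45.7500 = 274.5000
Σcross = 1097.0000 → A = |Σcross|/2 = 548.5000 mm²
Σ(r_i+r_j)·cross = 33799.1250 → first moment M = |Σ|/6 = 5633.1875
R_c = M/A = 5633.1875/548.5000 = 10.2702 mm
θ = 328° = 5.724680 rad
V = θ·R_c·A = 5.724680·10.2702·548.5000 = 32248.196 mm³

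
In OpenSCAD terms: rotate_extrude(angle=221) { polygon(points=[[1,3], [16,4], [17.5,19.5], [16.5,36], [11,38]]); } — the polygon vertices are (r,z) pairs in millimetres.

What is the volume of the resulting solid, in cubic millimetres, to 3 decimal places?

Profile (r,z), 5 vertices: (1,3) (16,4) (17.5,19.5) (16.5,36) (11,38)
edge 0: (1,3)→(16,4)  cross = 1·4 − 16·3 = -44.0000; (r_i+r_j)·cross = 17·-44.0000 = -748.0000
edge 1: (16,4)→(17.5,19.5)  cross = 16·19.5 − 17.5·4 = 242.0000; (r_i+r_j)·cross = 33.5·242.0000 = 8107.0000
edge 2: (17.5,19.5)→(16.5,36)  cross = 17.5·36 − 16.5·19.5 = 308.2500; (r_i+r_j)·cross = 34·308.2500 = 10480.5000
edge 3: (16.5,36)→(11,38)  cross = 16.5·38 − 11·36 = 231.0000; (r_i+r_j)·cross = 27.5·231.0000 = 6352.5000
edge 4: (11,38)→(1,3)  cross = 11·3 − 1·38 = -5.0000; (r_i+r_j)·cross = 12·-5.0000 = -60.0000
Σcross = 732.2500 → A = |Σcross|/2 = 366.1250 mm²
Σ(r_i+r_j)·cross = 24132.0000 → first moment M = |Σ|/6 = 4022.0000
R_c = M/A = 4022.0000/366.1250 = 10.9853 mm
θ = 221° = 3.857178 rad
V = θ·R_c·A = 3.857178·10.9853·366.1250 = 15513.568 mm³

Volume = 15513.568 mm³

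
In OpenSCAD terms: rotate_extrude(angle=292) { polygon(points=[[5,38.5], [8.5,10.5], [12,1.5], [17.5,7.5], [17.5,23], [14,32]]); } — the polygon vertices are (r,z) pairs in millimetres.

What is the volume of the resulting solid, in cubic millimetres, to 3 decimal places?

Profile (r,z), 6 vertices: (5,38.5) (8.5,10.5) (12,1.5) (17.5,7.5) (17.5,23) (14,32)
edge 0: (5,38.5)→(8.5,10.5)  cross = 5·10.5 − 8.5·38.5 = -274.7500; (r_i+r_j)·cross = 13.5·-274.7500 = -3709.1250
edge 1: (8.5,10.5)→(12,1.5)  cross = 8.5·1.5 − 12·10.5 = -113.2500; (r_i+r_j)·cross = 20.5·-113.2500 = -2321.6250
edge 2: (12,1.5)→(17.5,7.5)  cross = 12·7.5 − 17.5·1.5 = 63.7500; (r_i+r_j)·cross = 29.5·63.7500 = 1880.6250
edge 3: (17.5,7.5)→(17.5,23)  cross = 17.5·23 − 17.5·7.5 = 271.2500; (r_i+r_j)·cross = 35·271.2500 = 9493.7500
edge 4: (17.5,23)→(14,32)  cross = 17.5·32 − 14·23 = 238.0000; (r_i+r_j)·cross = 31.5·238.0000 = 7497.0000
edge 5: (14,32)→(5,38.5)  cross = 14·38.5 − 5·32 = 379.0000; (r_i+r_j)·cross = 19·379.0000 = 7201.0000
Σcross = 564.0000 → A = |Σcross|/2 = 282.0000 mm²
Σ(r_i+r_j)·cross = 20041.6250 → first moment M = |Σ|/6 = 3340.2708
R_c = M/A = 3340.2708/282.0000 = 11.8449 mm
θ = 292° = 5.096361 rad
V = θ·R_c·A = 5.096361·11.8449·282.0000 = 17023.227 mm³

Volume = 17023.227 mm³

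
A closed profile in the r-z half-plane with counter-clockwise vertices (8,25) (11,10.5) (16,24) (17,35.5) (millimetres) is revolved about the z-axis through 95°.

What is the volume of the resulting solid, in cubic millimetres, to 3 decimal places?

Profile (r,z), 4 vertices: (8,25) (11,10.5) (16,24) (17,35.5)
edge 0: (8,25)→(11,10.5)  cross = 8·10.5 − 11·25 = -191.0000; (r_i+r_j)·cross = 19·-191.0000 = -3629.0000
edge 1: (11,10.5)→(16,24)  cross = 11·24 − 16·10.5 = 96.0000; (r_i+r_j)·cross = 27·96.0000 = 2592.0000
edge 2: (16,24)→(17,35.5)  cross = 16·35.5 − 17·24 = 160.0000; (r_i+r_j)·cross = 33·160.0000 = 5280.0000
edge 3: (17,35.5)→(8,25)  cross = 17·25 − 8·35.5 = 141.0000; (r_i+r_j)·cross = 25·141.0000 = 3525.0000
Σcross = 206.0000 → A = |Σcross|/2 = 103.0000 mm²
Σ(r_i+r_j)·cross = 7768.0000 → first moment M = |Σ|/6 = 1294.6667
R_c = M/A = 1294.6667/103.0000 = 12.5696 mm
θ = 95° = 1.658063 rad
V = θ·R_c·A = 1.658063·12.5696·103.0000 = 2146.639 mm³

Volume = 2146.639 mm³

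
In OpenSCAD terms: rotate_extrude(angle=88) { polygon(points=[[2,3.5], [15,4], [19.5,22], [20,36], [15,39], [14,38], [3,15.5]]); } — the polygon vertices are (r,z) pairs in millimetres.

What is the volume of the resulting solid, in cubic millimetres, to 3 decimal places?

Profile (r,z), 7 vertices: (2,3.5) (15,4) (19.5,22) (20,36) (15,39) (14,38) (3,15.5)
edge 0: (2,3.5)→(15,4)  cross = 2·4 − 15·3.5 = -44.5000; (r_i+r_j)·cross = 17·-44.5000 = -756.5000
edge 1: (15,4)→(19.5,22)  cross = 15·22 − 19.5·4 = 252.0000; (r_i+r_j)·cross = 34.5·252.0000 = 8694.0000
edge 2: (19.5,22)→(20,36)  cross = 19.5·36 − 20·22 = 262.0000; (r_i+r_j)·cross = 39.5·262.0000 = 10349.0000
edge 3: (20,36)→(15,39)  cross = 20·39 − 15·36 = 240.0000; (r_i+r_j)·cross = 35·240.0000 = 8400.0000
edge 4: (15,39)→(14,38)  cross = 15·38 − 14·39 = 24.0000; (r_i+r_j)·cross = 29·24.0000 = 696.0000
edge 5: (14,38)→(3,15.5)  cross = 14·15.5 − 3·38 = 103.0000; (r_i+r_j)·cross = 17·103.0000 = 1751.0000
edge 6: (3,15.5)→(2,3.5)  cross = 3·3.5 − 2·15.5 = -20.5000; (r_i+r_j)·cross = 5·-20.5000 = -102.5000
Σcross = 816.0000 → A = |Σcross|/2 = 408.0000 mm²
Σ(r_i+r_j)·cross = 29031.0000 → first moment M = |Σ|/6 = 4838.5000
R_c = M/A = 4838.5000/408.0000 = 11.8591 mm
θ = 88° = 1.535890 rad
V = θ·R_c·A = 1.535890·11.8591·408.0000 = 7431.403 mm³

Volume = 7431.403 mm³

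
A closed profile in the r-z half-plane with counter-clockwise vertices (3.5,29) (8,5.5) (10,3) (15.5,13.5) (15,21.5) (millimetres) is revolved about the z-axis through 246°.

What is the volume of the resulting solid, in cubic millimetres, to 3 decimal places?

Profile (r,z), 5 vertices: (3.5,29) (8,5.5) (10,3) (15.5,13.5) (15,21.5)
edge 0: (3.5,29)→(8,5.5)  cross = 3.5·5.5 − 8·29 = -212.7500; (r_i+r_j)·cross = 11.5·-212.7500 = -2446.6250
edge 1: (8,5.5)→(10,3)  cross = 8·3 − 10·5.5 = -31.0000; (r_i+r_j)·cross = 18·-31.0000 = -558.0000
edge 2: (10,3)→(15.5,13.5)  cross = 10·13.5 − 15.5·3 = 88.5000; (r_i+r_j)·cross = 25.5·88.5000 = 2256.7500
edge 3: (15.5,13.5)→(15,21.5)  cross = 15.5·21.5 − 15·13.5 = 130.7500; (r_i+r_j)·cross = 30.5·130.7500 = 3987.8750
edge 4: (15,21.5)→(3.5,29)  cross = 15·29 − 3.5·21.5 = 359.7500; (r_i+r_j)·cross = 18.5·359.7500 = 6655.3750
Σcross = 335.2500 → A = |Σcross|/2 = 167.6250 mm²
Σ(r_i+r_j)·cross = 9895.3750 → first moment M = |Σ|/6 = 1649.2292
R_c = M/A = 1649.2292/167.6250 = 9.8388 mm
θ = 246° = 4.293510 rad
V = θ·R_c·A = 4.293510·9.8388·167.6250 = 7080.982 mm³

Volume = 7080.982 mm³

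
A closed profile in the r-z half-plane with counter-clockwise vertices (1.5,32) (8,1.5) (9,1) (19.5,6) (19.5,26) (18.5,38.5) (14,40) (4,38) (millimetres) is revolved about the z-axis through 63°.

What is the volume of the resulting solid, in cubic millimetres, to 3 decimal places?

Volume = 6882.978 mm³

Profile (r,z), 8 vertices: (1.5,32) (8,1.5) (9,1) (19.5,6) (19.5,26) (18.5,38.5) (14,40) (4,38)
edge 0: (1.5,32)→(8,1.5)  cross = 1.5·1.5 − 8·32 = -253.7500; (r_i+r_j)·cross = 9.5·-253.7500 = -2410.6250
edge 1: (8,1.5)→(9,1)  cross = 8·1 − 9·1.5 = -5.5000; (r_i+r_j)·cross = 17·-5.5000 = -93.5000
edge 2: (9,1)→(19.5,6)  cross = 9·6 − 19.5·1 = 34.5000; (r_i+r_j)·cross = 28.5·34.5000 = 983.2500
edge 3: (19.5,6)→(19.5,26)  cross = 19.5·26 − 19.5·6 = 390.0000; (r_i+r_j)·cross = 39·390.0000 = 15210.0000
edge 4: (19.5,26)→(18.5,38.5)  cross = 19.5·38.5 − 18.5·26 = 269.7500; (r_i+r_j)·cross = 38·269.7500 = 10250.5000
edge 5: (18.5,38.5)→(14,40)  cross = 18.5·40 − 14·38.5 = 201.0000; (r_i+r_j)·cross = 32.5·201.0000 = 6532.5000
edge 6: (14,40)→(4,38)  cross = 14·38 − 4·40 = 372.0000; (r_i+r_j)·cross = 18·372.0000 = 6696.0000
edge 7: (4,38)→(1.5,32)  cross = 4·32 − 1.5·38 = 71.0000; (r_i+r_j)·cross = 5.5·71.0000 = 390.5000
Σcross = 1079.0000 → A = |Σcross|/2 = 539.5000 mm²
Σ(r_i+r_j)·cross = 37558.6250 → first moment M = |Σ|/6 = 6259.7708
R_c = M/A = 6259.7708/539.5000 = 11.6029 mm
θ = 63° = 1.099557 rad
V = θ·R_c·A = 1.099557·11.6029·539.5000 = 6882.978 mm³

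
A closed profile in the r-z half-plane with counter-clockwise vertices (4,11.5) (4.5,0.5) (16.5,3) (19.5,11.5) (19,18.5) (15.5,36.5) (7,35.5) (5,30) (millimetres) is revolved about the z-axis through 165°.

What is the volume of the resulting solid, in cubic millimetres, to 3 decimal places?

Profile (r,z), 8 vertices: (4,11.5) (4.5,0.5) (16.5,3) (19.5,11.5) (19,18.5) (15.5,36.5) (7,35.5) (5,30)
edge 0: (4,11.5)→(4.5,0.5)  cross = 4·0.5 − 4.5·11.5 = -49.7500; (r_i+r_j)·cross = 8.5·-49.7500 = -422.8750
edge 1: (4.5,0.5)→(16.5,3)  cross = 4.5·3 − 16.5·0.5 = 5.2500; (r_i+r_j)·cross = 21·5.2500 = 110.2500
edge 2: (16.5,3)→(19.5,11.5)  cross = 16.5·11.5 − 19.5·3 = 131.2500; (r_i+r_j)·cross = 36·131.2500 = 4725.0000
edge 3: (19.5,11.5)→(19,18.5)  cross = 19.5·18.5 − 19·11.5 = 142.2500; (r_i+r_j)·cross = 38.5·142.2500 = 5476.6250
edge 4: (19,18.5)→(15.5,36.5)  cross = 19·36.5 − 15.5·18.5 = 406.7500; (r_i+r_j)·cross = 34.5·406.7500 = 14032.8750
edge 5: (15.5,36.5)→(7,35.5)  cross = 15.5·35.5 − 7·36.5 = 294.7500; (r_i+r_j)·cross = 22.5·294.7500 = 6631.8750
edge 6: (7,35.5)→(5,30)  cross = 7·30 − 5·35.5 = 32.5000; (r_i+r_j)·cross = 12·32.5000 = 390.0000
edge 7: (5,30)→(4,11.5)  cross = 5·11.5 − 4·30 = -62.5000; (r_i+r_j)·cross = 9·-62.5000 = -562.5000
Σcross = 900.5000 → A = |Σcross|/2 = 450.2500 mm²
Σ(r_i+r_j)·cross = 30381.2500 → first moment M = |Σ|/6 = 5063.5417
R_c = M/A = 5063.5417/450.2500 = 11.2461 mm
θ = 165° = 2.879793 rad
V = θ·R_c·A = 2.879793·11.2461·450.2500 = 14581.953 mm³

Volume = 14581.953 mm³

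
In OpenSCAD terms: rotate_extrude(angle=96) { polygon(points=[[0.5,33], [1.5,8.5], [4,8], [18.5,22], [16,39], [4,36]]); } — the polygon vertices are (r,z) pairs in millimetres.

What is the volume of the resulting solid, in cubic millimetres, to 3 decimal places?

Volume = 5612.769 mm³

Profile (r,z), 6 vertices: (0.5,33) (1.5,8.5) (4,8) (18.5,22) (16,39) (4,36)
edge 0: (0.5,33)→(1.5,8.5)  cross = 0.5·8.5 − 1.5·33 = -45.2500; (r_i+r_j)·cross = 2·-45.2500 = -90.5000
edge 1: (1.5,8.5)→(4,8)  cross = 1.5·8 − 4·8.5 = -22.0000; (r_i+r_j)·cross = 5.5·-22.0000 = -121.0000
edge 2: (4,8)→(18.5,22)  cross = 4·22 − 18.5·8 = -60.0000; (r_i+r_j)·cross = 22.5·-60.0000 = -1350.0000
edge 3: (18.5,22)→(16,39)  cross = 18.5·39 − 16·22 = 369.5000; (r_i+r_j)·cross = 34.5·369.5000 = 12747.7500
edge 4: (16,39)→(4,36)  cross = 16·36 − 4·39 = 420.0000; (r_i+r_j)·cross = 20·420.0000 = 8400.0000
edge 5: (4,36)→(0.5,33)  cross = 4·33 − 0.5·36 = 114.0000; (r_i+r_j)·cross = 4.5·114.0000 = 513.0000
Σcross = 776.2500 → A = |Σcross|/2 = 388.1250 mm²
Σ(r_i+r_j)·cross = 20099.2500 → first moment M = |Σ|/6 = 3349.8750
R_c = M/A = 3349.8750/388.1250 = 8.6309 mm
θ = 96° = 1.675516 rad
V = θ·R_c·A = 1.675516·8.6309·388.1250 = 5612.769 mm³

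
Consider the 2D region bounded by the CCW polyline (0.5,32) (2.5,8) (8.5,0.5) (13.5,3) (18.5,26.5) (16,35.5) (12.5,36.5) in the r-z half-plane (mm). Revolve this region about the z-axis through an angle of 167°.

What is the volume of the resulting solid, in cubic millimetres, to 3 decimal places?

Profile (r,z), 7 vertices: (0.5,32) (2.5,8) (8.5,0.5) (13.5,3) (18.5,26.5) (16,35.5) (12.5,36.5)
edge 0: (0.5,32)→(2.5,8)  cross = 0.5·8 − 2.5·32 = -76.0000; (r_i+r_j)·cross = 3·-76.0000 = -228.0000
edge 1: (2.5,8)→(8.5,0.5)  cross = 2.5·0.5 − 8.5·8 = -66.7500; (r_i+r_j)·cross = 11·-66.7500 = -734.2500
edge 2: (8.5,0.5)→(13.5,3)  cross = 8.5·3 − 13.5·0.5 = 18.7500; (r_i+r_j)·cross = 22·18.7500 = 412.5000
edge 3: (13.5,3)→(18.5,26.5)  cross = 13.5·26.5 − 18.5·3 = 302.2500; (r_i+r_j)·cross = 32·302.2500 = 9672.0000
edge 4: (18.5,26.5)→(16,35.5)  cross = 18.5·35.5 − 16·26.5 = 232.7500; (r_i+r_j)·cross = 34.5·232.7500 = 8029.8750
edge 5: (16,35.5)→(12.5,36.5)  cross = 16·36.5 − 12.5·35.5 = 140.2500; (r_i+r_j)·cross = 28.5·140.2500 = 3997.1250
edge 6: (12.5,36.5)→(0.5,32)  cross = 12.5·32 − 0.5·36.5 = 381.7500; (r_i+r_j)·cross = 13·381.7500 = 4962.7500
Σcross = 933.0000 → A = |Σcross|/2 = 466.5000 mm²
Σ(r_i+r_j)·cross = 26112.0000 → first moment M = |Σ|/6 = 4352.0000
R_c = M/A = 4352.0000/466.5000 = 9.3290 mm
θ = 167° = 2.914700 rad
V = θ·R_c·A = 2.914700·9.3290·466.5000 = 12684.774 mm³

Volume = 12684.774 mm³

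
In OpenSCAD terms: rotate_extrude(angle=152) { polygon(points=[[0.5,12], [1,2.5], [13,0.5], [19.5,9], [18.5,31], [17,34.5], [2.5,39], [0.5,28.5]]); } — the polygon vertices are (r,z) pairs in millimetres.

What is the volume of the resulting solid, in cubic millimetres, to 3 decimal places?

Profile (r,z), 8 vertices: (0.5,12) (1,2.5) (13,0.5) (19.5,9) (18.5,31) (17,34.5) (2.5,39) (0.5,28.5)
edge 0: (0.5,12)→(1,2.5)  cross = 0.5·2.5 − 1·12 = -10.7500; (r_i+r_j)·cross = 1.5·-10.7500 = -16.1250
edge 1: (1,2.5)→(13,0.5)  cross = 1·0.5 − 13·2.5 = -32.0000; (r_i+r_j)·cross = 14·-32.0000 = -448.0000
edge 2: (13,0.5)→(19.5,9)  cross = 13·9 − 19.5·0.5 = 107.2500; (r_i+r_j)·cross = 32.5·107.2500 = 3485.6250
edge 3: (19.5,9)→(18.5,31)  cross = 19.5·31 − 18.5·9 = 438.0000; (r_i+r_j)·cross = 38·438.0000 = 16644.0000
edge 4: (18.5,31)→(17,34.5)  cross = 18.5·34.5 − 17·31 = 111.2500; (r_i+r_j)·cross = 35.5·111.2500 = 3949.3750
edge 5: (17,34.5)→(2.5,39)  cross = 17·39 − 2.5·34.5 = 576.7500; (r_i+r_j)·cross = 19.5·576.7500 = 11246.6250
edge 6: (2.5,39)→(0.5,28.5)  cross = 2.5·28.5 − 0.5·39 = 51.7500; (r_i+r_j)·cross = 3·51.7500 = 155.2500
edge 7: (0.5,28.5)→(0.5,12)  cross = 0.5·12 − 0.5·28.5 = -8.2500; (r_i+r_j)·cross = 1·-8.2500 = -8.2500
Σcross = 1234.0000 → A = |Σcross|/2 = 617.0000 mm²
Σ(r_i+r_j)·cross = 35008.5000 → first moment M = |Σ|/6 = 5834.7500
R_c = M/A = 5834.7500/617.0000 = 9.4566 mm
θ = 152° = 2.652900 rad
V = θ·R_c·A = 2.652900·9.4566·617.0000 = 15479.011 mm³

Volume = 15479.011 mm³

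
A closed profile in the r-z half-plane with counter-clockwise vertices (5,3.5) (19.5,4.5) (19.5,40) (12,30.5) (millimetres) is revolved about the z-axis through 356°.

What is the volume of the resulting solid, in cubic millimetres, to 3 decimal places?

Volume = 28594.974 mm³

Profile (r,z), 4 vertices: (5,3.5) (19.5,4.5) (19.5,40) (12,30.5)
edge 0: (5,3.5)→(19.5,4.5)  cross = 5·4.5 − 19.5·3.5 = -45.7500; (r_i+r_j)·cross = 24.5·-45.7500 = -1120.8750
edge 1: (19.5,4.5)→(19.5,40)  cross = 19.5·40 − 19.5·4.5 = 692.2500; (r_i+r_j)·cross = 39·692.2500 = 26997.7500
edge 2: (19.5,40)→(12,30.5)  cross = 19.5·30.5 − 12·40 = 114.7500; (r_i+r_j)·cross = 31.5·114.7500 = 3614.6250
edge 3: (12,30.5)→(5,3.5)  cross = 12·3.5 − 5·30.5 = -110.5000; (r_i+r_j)·cross = 17·-110.5000 = -1878.5000
Σcross = 650.7500 → A = |Σcross|/2 = 325.3750 mm²
Σ(r_i+r_j)·cross = 27613.0000 → first moment M = |Σ|/6 = 4602.1667
R_c = M/A = 4602.1667/325.3750 = 14.1442 mm
θ = 356° = 6.213372 rad
V = θ·R_c·A = 6.213372·14.1442·325.3750 = 28594.974 mm³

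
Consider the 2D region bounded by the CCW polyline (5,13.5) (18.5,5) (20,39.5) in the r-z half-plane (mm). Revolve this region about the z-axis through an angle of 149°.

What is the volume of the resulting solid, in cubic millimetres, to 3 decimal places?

Volume = 9021.600 mm³

Profile (r,z), 3 vertices: (5,13.5) (18.5,5) (20,39.5)
edge 0: (5,13.5)→(18.5,5)  cross = 5·5 − 18.5·13.5 = -224.7500; (r_i+r_j)·cross = 23.5·-224.7500 = -5281.6250
edge 1: (18.5,5)→(20,39.5)  cross = 18.5·39.5 − 20·5 = 630.7500; (r_i+r_j)·cross = 38.5·630.7500 = 24283.8750
edge 2: (20,39.5)→(5,13.5)  cross = 20·13.5 − 5·39.5 = 72.5000; (r_i+r_j)·cross = 25·72.5000 = 1812.5000
Σcross = 478.5000 → A = |Σcross|/2 = 239.2500 mm²
Σ(r_i+r_j)·cross = 20814.7500 → first moment M = |Σ|/6 = 3469.1250
R_c = M/A = 3469.1250/239.2500 = 14.5000 mm
θ = 149° = 2.600541 rad
V = θ·R_c·A = 2.600541·14.5000·239.2500 = 9021.600 mm³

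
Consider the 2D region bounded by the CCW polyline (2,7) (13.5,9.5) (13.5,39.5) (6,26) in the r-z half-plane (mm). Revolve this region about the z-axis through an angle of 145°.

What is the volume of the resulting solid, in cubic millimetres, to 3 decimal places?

Profile (r,z), 4 vertices: (2,7) (13.5,9.5) (13.5,39.5) (6,26)
edge 0: (2,7)→(13.5,9.5)  cross = 2·9.5 − 13.5·7 = -75.5000; (r_i+r_j)·cross = 15.5·-75.5000 = -1170.2500
edge 1: (13.5,9.5)→(13.5,39.5)  cross = 13.5·39.5 − 13.5·9.5 = 405.0000; (r_i+r_j)·cross = 27·405.0000 = 10935.0000
edge 2: (13.5,39.5)→(6,26)  cross = 13.5·26 − 6·39.5 = 114.0000; (r_i+r_j)·cross = 19.5·114.0000 = 2223.0000
edge 3: (6,26)→(2,7)  cross = 6·7 − 2·26 = -10.0000; (r_i+r_j)·cross = 8·-10.0000 = -80.0000
Σcross = 433.5000 → A = |Σcross|/2 = 216.7500 mm²
Σ(r_i+r_j)·cross = 11907.7500 → first moment M = |Σ|/6 = 1984.6250
R_c = M/A = 1984.6250/216.7500 = 9.1563 mm
θ = 145° = 2.530727 rad
V = θ·R_c·A = 2.530727·9.1563·216.7500 = 5022.545 mm³

Volume = 5022.545 mm³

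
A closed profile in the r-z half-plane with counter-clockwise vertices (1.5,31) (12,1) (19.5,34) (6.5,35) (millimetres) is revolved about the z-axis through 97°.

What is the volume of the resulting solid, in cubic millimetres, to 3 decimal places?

Volume = 5763.714 mm³

Profile (r,z), 4 vertices: (1.5,31) (12,1) (19.5,34) (6.5,35)
edge 0: (1.5,31)→(12,1)  cross = 1.5·1 − 12·31 = -370.5000; (r_i+r_j)·cross = 13.5·-370.5000 = -5001.7500
edge 1: (12,1)→(19.5,34)  cross = 12·34 − 19.5·1 = 388.5000; (r_i+r_j)·cross = 31.5·388.5000 = 12237.7500
edge 2: (19.5,34)→(6.5,35)  cross = 19.5·35 − 6.5·34 = 461.5000; (r_i+r_j)·cross = 26·461.5000 = 11999.0000
edge 3: (6.5,35)→(1.5,31)  cross = 6.5·31 − 1.5·35 = 149.0000; (r_i+r_j)·cross = 8·149.0000 = 1192.0000
Σcross = 628.5000 → A = |Σcross|/2 = 314.2500 mm²
Σ(r_i+r_j)·cross = 20427.0000 → first moment M = |Σ|/6 = 3404.5000
R_c = M/A = 3404.5000/314.2500 = 10.8337 mm
θ = 97° = 1.692969 rad
V = θ·R_c·A = 1.692969·10.8337·314.2500 = 5763.714 mm³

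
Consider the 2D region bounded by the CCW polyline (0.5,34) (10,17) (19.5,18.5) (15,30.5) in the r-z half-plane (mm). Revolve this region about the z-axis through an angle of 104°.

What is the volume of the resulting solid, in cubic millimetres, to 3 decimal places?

Profile (r,z), 4 vertices: (0.5,34) (10,17) (19.5,18.5) (15,30.5)
edge 0: (0.5,34)→(10,17)  cross = 0.5·17 − 10·34 = -331.5000; (r_i+r_j)·cross = 10.5·-331.5000 = -3480.7500
edge 1: (10,17)→(19.5,18.5)  cross = 10·18.5 − 19.5·17 = -146.5000; (r_i+r_j)·cross = 29.5·-146.5000 = -4321.7500
edge 2: (19.5,18.5)→(15,30.5)  cross = 19.5·30.5 − 15·18.5 = 317.2500; (r_i+r_j)·cross = 34.5·317.2500 = 10945.1250
edge 3: (15,30.5)→(0.5,34)  cross = 15·34 − 0.5·30.5 = 494.7500; (r_i+r_j)·cross = 15.5·494.7500 = 7668.6250
Σcross = 334.0000 → A = |Σcross|/2 = 167.0000 mm²
Σ(r_i+r_j)·cross = 10811.2500 → first moment M = |Σ|/6 = 1801.8750
R_c = M/A = 1801.8750/167.0000 = 10.7897 mm
θ = 104° = 1.815142 rad
V = θ·R_c·A = 1.815142·10.7897·167.0000 = 3270.660 mm³

Volume = 3270.660 mm³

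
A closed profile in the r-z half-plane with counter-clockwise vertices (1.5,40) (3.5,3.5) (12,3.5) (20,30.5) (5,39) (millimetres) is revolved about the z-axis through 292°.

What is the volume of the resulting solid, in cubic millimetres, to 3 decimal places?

Volume = 21187.592 mm³

Profile (r,z), 5 vertices: (1.5,40) (3.5,3.5) (12,3.5) (20,30.5) (5,39)
edge 0: (1.5,40)→(3.5,3.5)  cross = 1.5·3.5 − 3.5·40 = -134.7500; (r_i+r_j)·cross = 5·-134.7500 = -673.7500
edge 1: (3.5,3.5)→(12,3.5)  cross = 3.5·3.5 − 12·3.5 = -29.7500; (r_i+r_j)·cross = 15.5·-29.7500 = -461.1250
edge 2: (12,3.5)→(20,30.5)  cross = 12·30.5 − 20·3.5 = 296.0000; (r_i+r_j)·cross = 32·296.0000 = 9472.0000
edge 3: (20,30.5)→(5,39)  cross = 20·39 − 5·30.5 = 627.5000; (r_i+r_j)·cross = 25·627.5000 = 15687.5000
edge 4: (5,39)→(1.5,40)  cross = 5·40 − 1.5·39 = 141.5000; (r_i+r_j)·cross = 6.5·141.5000 = 919.7500
Σcross = 900.5000 → A = |Σcross|/2 = 450.2500 mm²
Σ(r_i+r_j)·cross = 24944.3750 → first moment M = |Σ|/6 = 4157.3958
R_c = M/A = 4157.3958/450.2500 = 9.2335 mm
θ = 292° = 5.096361 rad
V = θ·R_c·A = 5.096361·9.2335·450.2500 = 21187.592 mm³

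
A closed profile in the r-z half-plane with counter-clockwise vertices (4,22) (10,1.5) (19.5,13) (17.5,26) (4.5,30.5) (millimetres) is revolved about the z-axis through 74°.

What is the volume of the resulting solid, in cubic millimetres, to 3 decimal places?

Volume = 4152.447 mm³

Profile (r,z), 5 vertices: (4,22) (10,1.5) (19.5,13) (17.5,26) (4.5,30.5)
edge 0: (4,22)→(10,1.5)  cross = 4·1.5 − 10·22 = -214.0000; (r_i+r_j)·cross = 14·-214.0000 = -2996.0000
edge 1: (10,1.5)→(19.5,13)  cross = 10·13 − 19.5·1.5 = 100.7500; (r_i+r_j)·cross = 29.5·100.7500 = 2972.1250
edge 2: (19.5,13)→(17.5,26)  cross = 19.5·26 − 17.5·13 = 279.5000; (r_i+r_j)·cross = 37·279.5000 = 10341.5000
edge 3: (17.5,26)→(4.5,30.5)  cross = 17.5·30.5 − 4.5·26 = 416.7500; (r_i+r_j)·cross = 22·416.7500 = 9168.5000
edge 4: (4.5,30.5)→(4,22)  cross = 4.5·22 − 4·30.5 = -23.0000; (r_i+r_j)·cross = 8.5·-23.0000 = -195.5000
Σcross = 560.0000 → A = |Σcross|/2 = 280.0000 mm²
Σ(r_i+r_j)·cross = 19290.6250 → first moment M = |Σ|/6 = 3215.1042
R_c = M/A = 3215.1042/280.0000 = 11.4825 mm
θ = 74° = 1.291544 rad
V = θ·R_c·A = 1.291544·11.4825·280.0000 = 4152.447 mm³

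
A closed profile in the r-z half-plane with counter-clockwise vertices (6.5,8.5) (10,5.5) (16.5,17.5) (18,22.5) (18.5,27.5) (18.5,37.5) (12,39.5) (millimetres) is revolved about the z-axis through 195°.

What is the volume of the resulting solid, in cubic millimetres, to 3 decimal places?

Volume = 10652.617 mm³

Profile (r,z), 7 vertices: (6.5,8.5) (10,5.5) (16.5,17.5) (18,22.5) (18.5,27.5) (18.5,37.5) (12,39.5)
edge 0: (6.5,8.5)→(10,5.5)  cross = 6.5·5.5 − 10·8.5 = -49.2500; (r_i+r_j)·cross = 16.5·-49.2500 = -812.6250
edge 1: (10,5.5)→(16.5,17.5)  cross = 10·17.5 − 16.5·5.5 = 84.2500; (r_i+r_j)·cross = 26.5·84.2500 = 2232.6250
edge 2: (16.5,17.5)→(18,22.5)  cross = 16.5·22.5 − 18·17.5 = 56.2500; (r_i+r_j)·cross = 34.5·56.2500 = 1940.6250
edge 3: (18,22.5)→(18.5,27.5)  cross = 18·27.5 − 18.5·22.5 = 78.7500; (r_i+r_j)·cross = 36.5·78.7500 = 2874.3750
edge 4: (18.5,27.5)→(18.5,37.5)  cross = 18.5·37.5 − 18.5·27.5 = 185.0000; (r_i+r_j)·cross = 37·185.0000 = 6845.0000
edge 5: (18.5,37.5)→(12,39.5)  cross = 18.5·39.5 − 12·37.5 = 280.7500; (r_i+r_j)·cross = 30.5·280.7500 = 8562.8750
edge 6: (12,39.5)→(6.5,8.5)  cross = 12·8.5 − 6.5·39.5 = -154.7500; (r_i+r_j)·cross = 18.5·-154.7500 = -2862.8750
Σcross = 481.0000 → A = |Σcross|/2 = 240.5000 mm²
Σ(r_i+r_j)·cross = 18780.0000 → first moment M = |Σ|/6 = 3130.0000
R_c = M/A = 3130.0000/240.5000 = 13.0146 mm
θ = 195° = 3.403392 rad
V = θ·R_c·A = 3.403392·13.0146·240.5000 = 10652.617 mm³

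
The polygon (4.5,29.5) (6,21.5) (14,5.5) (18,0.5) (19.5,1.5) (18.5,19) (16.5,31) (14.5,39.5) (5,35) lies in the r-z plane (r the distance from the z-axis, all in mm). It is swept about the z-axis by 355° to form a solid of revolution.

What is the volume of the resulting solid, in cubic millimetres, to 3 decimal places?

Profile (r,z), 9 vertices: (4.5,29.5) (6,21.5) (14,5.5) (18,0.5) (19.5,1.5) (18.5,19) (16.5,31) (14.5,39.5) (5,35)
edge 0: (4.5,29.5)→(6,21.5)  cross = 4.5·21.5 − 6·29.5 = -80.2500; (r_i+r_j)·cross = 10.5·-80.2500 = -842.6250
edge 1: (6,21.5)→(14,5.5)  cross = 6·5.5 − 14·21.5 = -268.0000; (r_i+r_j)·cross = 20·-268.0000 = -5360.0000
edge 2: (14,5.5)→(18,0.5)  cross = 14·0.5 − 18·5.5 = -92.0000; (r_i+r_j)·cross = 32·-92.0000 = -2944.0000
edge 3: (18,0.5)→(19.5,1.5)  cross = 18·1.5 − 19.5·0.5 = 17.2500; (r_i+r_j)·cross = 37.5·17.2500 = 646.8750
edge 4: (19.5,1.5)→(18.5,19)  cross = 19.5·19 − 18.5·1.5 = 342.7500; (r_i+r_j)·cross = 38·342.7500 = 13024.5000
edge 5: (18.5,19)→(16.5,31)  cross = 18.5·31 − 16.5·19 = 260.0000; (r_i+r_j)·cross = 35·260.0000 = 9100.0000
edge 6: (16.5,31)→(14.5,39.5)  cross = 16.5·39.5 − 14.5·31 = 202.2500; (r_i+r_j)·cross = 31·202.2500 = 6269.7500
edge 7: (14.5,39.5)→(5,35)  cross = 14.5·35 − 5·39.5 = 310.0000; (r_i+r_j)·cross = 19.5·310.0000 = 6045.0000
edge 8: (5,35)→(4.5,29.5)  cross = 5·29.5 − 4.5·35 = -10.0000; (r_i+r_j)·cross = 9.5·-10.0000 = -95.0000
Σcross = 682.0000 → A = |Σcross|/2 = 341.0000 mm²
Σ(r_i+r_j)·cross = 25844.5000 → first moment M = |Σ|/6 = 4307.4167
R_c = M/A = 4307.4167/341.0000 = 12.6317 mm
θ = 355° = 6.195919 rad
V = θ·R_c·A = 6.195919·12.6317·341.0000 = 26688.404 mm³

Volume = 26688.404 mm³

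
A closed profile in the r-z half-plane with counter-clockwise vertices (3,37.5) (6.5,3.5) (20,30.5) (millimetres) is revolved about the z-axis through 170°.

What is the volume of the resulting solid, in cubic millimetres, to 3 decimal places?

Volume = 8074.482 mm³

Profile (r,z), 3 vertices: (3,37.5) (6.5,3.5) (20,30.5)
edge 0: (3,37.5)→(6.5,3.5)  cross = 3·3.5 − 6.5·37.5 = -233.2500; (r_i+r_j)·cross = 9.5·-233.2500 = -2215.8750
edge 1: (6.5,3.5)→(20,30.5)  cross = 6.5·30.5 − 20·3.5 = 128.2500; (r_i+r_j)·cross = 26.5·128.2500 = 3398.6250
edge 2: (20,30.5)→(3,37.5)  cross = 20·37.5 − 3·30.5 = 658.5000; (r_i+r_j)·cross = 23·658.5000 = 15145.5000
Σcross = 553.5000 → A = |Σcross|/2 = 276.7500 mm²
Σ(r_i+r_j)·cross = 16328.2500 → first moment M = |Σ|/6 = 2721.3750
R_c = M/A = 2721.3750/276.7500 = 9.8333 mm
θ = 170° = 2.967060 rad
V = θ·R_c·A = 2.967060·9.8333·276.7500 = 8074.482 mm³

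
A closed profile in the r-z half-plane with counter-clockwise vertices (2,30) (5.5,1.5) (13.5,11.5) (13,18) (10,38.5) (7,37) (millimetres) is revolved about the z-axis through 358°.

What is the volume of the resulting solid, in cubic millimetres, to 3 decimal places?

Volume = 12896.187 mm³

Profile (r,z), 6 vertices: (2,30) (5.5,1.5) (13.5,11.5) (13,18) (10,38.5) (7,37)
edge 0: (2,30)→(5.5,1.5)  cross = 2·1.5 − 5.5·30 = -162.0000; (r_i+r_j)·cross = 7.5·-162.0000 = -1215.0000
edge 1: (5.5,1.5)→(13.5,11.5)  cross = 5.5·11.5 − 13.5·1.5 = 43.0000; (r_i+r_j)·cross = 19·43.0000 = 817.0000
edge 2: (13.5,11.5)→(13,18)  cross = 13.5·18 − 13·11.5 = 93.5000; (r_i+r_j)·cross = 26.5·93.5000 = 2477.7500
edge 3: (13,18)→(10,38.5)  cross = 13·38.5 − 10·18 = 320.5000; (r_i+r_j)·cross = 23·320.5000 = 7371.5000
edge 4: (10,38.5)→(7,37)  cross = 10·37 − 7·38.5 = 100.5000; (r_i+r_j)·cross = 17·100.5000 = 1708.5000
edge 5: (7,37)→(2,30)  cross = 7·30 − 2·37 = 136.0000; (r_i+r_j)·cross = 9·136.0000 = 1224.0000
Σcross = 531.5000 → A = |Σcross|/2 = 265.7500 mm²
Σ(r_i+r_j)·cross = 12383.7500 → first moment M = |Σ|/6 = 2063.9583
R_c = M/A = 2063.9583/265.7500 = 7.7665 mm
θ = 358° = 6.248279 rad
V = θ·R_c·A = 6.248279·7.7665·265.7500 = 12896.187 mm³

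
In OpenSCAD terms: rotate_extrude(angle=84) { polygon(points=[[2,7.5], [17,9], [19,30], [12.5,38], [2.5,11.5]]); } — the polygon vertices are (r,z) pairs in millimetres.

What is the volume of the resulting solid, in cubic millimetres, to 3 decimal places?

Profile (r,z), 5 vertices: (2,7.5) (17,9) (19,30) (12.5,38) (2.5,11.5)
edge 0: (2,7.5)→(17,9)  cross = 2·9 − 17·7.5 = -109.5000; (r_i+r_j)·cross = 19·-109.5000 = -2080.5000
edge 1: (17,9)→(19,30)  cross = 17·30 − 19·9 = 339.0000; (r_i+r_j)·cross = 36·339.0000 = 12204.0000
edge 2: (19,30)→(12.5,38)  cross = 19·38 − 12.5·30 = 347.0000; (r_i+r_j)·cross = 31.5·347.0000 = 10930.5000
edge 3: (12.5,38)→(2.5,11.5)  cross = 12.5·11.5 − 2.5·38 = 48.7500; (r_i+r_j)·cross = 15·48.7500 = 731.2500
edge 4: (2.5,11.5)→(2,7.5)  cross = 2.5·7.5 − 2·11.5 = -4.2500; (r_i+r_j)·cross = 4.5·-4.2500 = -19.1250
Σcross = 621.0000 → A = |Σcross|/2 = 310.5000 mm²
Σ(r_i+r_j)·cross = 21766.1250 → first moment M = |Σ|/6 = 3627.6875
R_c = M/A = 3627.6875/310.5000 = 11.6834 mm
θ = 84° = 1.466077 rad
V = θ·R_c·A = 1.466077·11.6834·310.5000 = 5318.468 mm³

Volume = 5318.468 mm³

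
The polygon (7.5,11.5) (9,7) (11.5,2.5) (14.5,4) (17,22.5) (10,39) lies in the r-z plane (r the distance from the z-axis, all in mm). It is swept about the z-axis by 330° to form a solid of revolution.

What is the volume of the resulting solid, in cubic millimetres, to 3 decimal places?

Profile (r,z), 6 vertices: (7.5,11.5) (9,7) (11.5,2.5) (14.5,4) (17,22.5) (10,39)
edge 0: (7.5,11.5)→(9,7)  cross = 7.5·7 − 9·11.5 = -51.0000; (r_i+r_j)·cross = 16.5·-51.0000 = -841.5000
edge 1: (9,7)→(11.5,2.5)  cross = 9·2.5 − 11.5·7 = -58.0000; (r_i+r_j)·cross = 20.5·-58.0000 = -1189.0000
edge 2: (11.5,2.5)→(14.5,4)  cross = 11.5·4 − 14.5·2.5 = 9.7500; (r_i+r_j)·cross = 26·9.7500 = 253.5000
edge 3: (14.5,4)→(17,22.5)  cross = 14.5·22.5 − 17·4 = 258.2500; (r_i+r_j)·cross = 31.5·258.2500 = 8134.8750
edge 4: (17,22.5)→(10,39)  cross = 17·39 − 10·22.5 = 438.0000; (r_i+r_j)·cross = 27·438.0000 = 11826.0000
edge 5: (10,39)→(7.5,11.5)  cross = 10·11.5 − 7.5·39 = -177.5000; (r_i+r_j)·cross = 17.5·-177.5000 = -3106.2500
Σcross = 419.5000 → A = |Σcross|/2 = 209.7500 mm²
Σ(r_i+r_j)·cross = 15077.6250 → first moment M = |Σ|/6 = 2512.9375
R_c = M/A = 2512.9375/209.7500 = 11.9806 mm
θ = 330° = 5.759587 rad
V = θ·R_c·A = 5.759587·11.9806·209.7500 = 14473.481 mm³

Volume = 14473.481 mm³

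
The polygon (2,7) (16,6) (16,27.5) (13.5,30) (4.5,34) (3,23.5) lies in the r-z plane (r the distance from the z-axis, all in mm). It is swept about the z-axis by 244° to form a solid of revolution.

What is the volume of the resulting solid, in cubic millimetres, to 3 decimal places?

Volume = 12879.614 mm³

Profile (r,z), 6 vertices: (2,7) (16,6) (16,27.5) (13.5,30) (4.5,34) (3,23.5)
edge 0: (2,7)→(16,6)  cross = 2·6 − 16·7 = -100.0000; (r_i+r_j)·cross = 18·-100.0000 = -1800.0000
edge 1: (16,6)→(16,27.5)  cross = 16·27.5 − 16·6 = 344.0000; (r_i+r_j)·cross = 32·344.0000 = 11008.0000
edge 2: (16,27.5)→(13.5,30)  cross = 16·30 − 13.5·27.5 = 108.7500; (r_i+r_j)·cross = 29.5·108.7500 = 3208.1250
edge 3: (13.5,30)→(4.5,34)  cross = 13.5·34 − 4.5·30 = 324.0000; (r_i+r_j)·cross = 18·324.0000 = 5832.0000
edge 4: (4.5,34)→(3,23.5)  cross = 4.5·23.5 − 3·34 = 3.7500; (r_i+r_j)·cross = 7.5·3.7500 = 28.1250
edge 5: (3,23.5)→(2,7)  cross = 3·7 − 2·23.5 = -26.0000; (r_i+r_j)·cross = 5·-26.0000 = -130.0000
Σcross = 654.5000 → A = |Σcross|/2 = 327.2500 mm²
Σ(r_i+r_j)·cross = 18146.2500 → first moment M = |Σ|/6 = 3024.3750
R_c = M/A = 3024.3750/327.2500 = 9.2418 mm
θ = 244° = 4.258603 rad
V = θ·R_c·A = 4.258603·9.2418·327.2500 = 12879.614 mm³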